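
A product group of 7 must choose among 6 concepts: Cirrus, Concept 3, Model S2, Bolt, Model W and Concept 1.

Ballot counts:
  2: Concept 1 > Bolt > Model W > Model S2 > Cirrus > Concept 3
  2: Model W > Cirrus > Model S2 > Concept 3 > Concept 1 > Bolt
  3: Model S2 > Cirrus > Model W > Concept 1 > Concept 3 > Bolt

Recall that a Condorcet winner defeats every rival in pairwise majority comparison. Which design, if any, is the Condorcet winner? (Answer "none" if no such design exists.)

Model W

Pairwise majorities:
Cirrus vs Concept 3: Cirrus preferred on 2+2+3 = 7 ballots; Cirrus wins 7–0.
Cirrus vs Model S2: 2 for Cirrus, 5 for Model S2 — Model S2 by 5–2.
Cirrus vs Bolt: Cirrus wins 5–2.
Cirrus vs Model W: Cirrus preferred on 3 ballots; Model W wins 4–3.
Cirrus vs Concept 1: 2+3 = 5 for Cirrus, 2 for Concept 1 — Cirrus by 5–2.
Concept 3 vs Model S2: Model S2, 7–0.
Concept 3 vs Bolt: Concept 3 preferred on 2+3 = 5 ballots; Concept 3 wins 5–2.
Concept 3 vs Model W: Model W wins 7–0.
Concept 3 vs Concept 1: Concept 3 preferred on 2 ballots; Concept 1 wins 5–2.
Model S2 vs Bolt: Model S2 wins 5–2.
Model S2 vs Model W: Model W wins 4–3.
Model S2–Concept 1: Model S2 5–2.
Bolt vs Model W: 2 to 5, Model W.
Bolt–Concept 1: Concept 1 7–0.
Model W vs Concept 1: Model W, 5–2.
Model W defeats every rival head-to-head and is the Condorcet winner.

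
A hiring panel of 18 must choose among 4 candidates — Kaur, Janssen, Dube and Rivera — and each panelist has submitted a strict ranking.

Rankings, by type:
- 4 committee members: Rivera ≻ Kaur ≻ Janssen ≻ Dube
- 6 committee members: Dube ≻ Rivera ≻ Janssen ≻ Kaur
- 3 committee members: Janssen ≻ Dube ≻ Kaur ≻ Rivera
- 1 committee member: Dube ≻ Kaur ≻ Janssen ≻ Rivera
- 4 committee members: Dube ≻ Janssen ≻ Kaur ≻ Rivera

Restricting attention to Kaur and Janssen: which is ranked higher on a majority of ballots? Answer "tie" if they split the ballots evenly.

Ballots ranking Kaur above Janssen: 4 + 1 = 5.
Ballots ranking Janssen above Kaur: 18 − 5 = 13.
Janssen wins the head-to-head 13–5.

Janssen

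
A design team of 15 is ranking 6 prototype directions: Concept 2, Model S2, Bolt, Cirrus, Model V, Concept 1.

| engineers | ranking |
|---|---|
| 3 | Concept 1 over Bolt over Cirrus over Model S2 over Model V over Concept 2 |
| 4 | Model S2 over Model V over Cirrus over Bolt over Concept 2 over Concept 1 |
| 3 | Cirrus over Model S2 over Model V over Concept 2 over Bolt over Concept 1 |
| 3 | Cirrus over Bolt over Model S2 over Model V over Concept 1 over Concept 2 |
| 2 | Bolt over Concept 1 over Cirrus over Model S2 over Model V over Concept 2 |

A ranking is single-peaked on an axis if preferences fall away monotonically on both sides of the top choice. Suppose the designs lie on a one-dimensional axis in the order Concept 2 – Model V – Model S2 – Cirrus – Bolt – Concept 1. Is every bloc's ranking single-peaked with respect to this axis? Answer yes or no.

Axis positions: Concept 2=1, Model V=2, Model S2=3, Cirrus=4, Bolt=5, Concept 1=6.
Bloc 1 (peak Concept 1 at position 6): ranking walks positions 6-5-4-3-2-1, expanding outward from the peak — single-peaked.
Bloc 2 (peak Model S2 at position 3): ranking walks positions 3-2-4-5-1-6, expanding outward from the peak — single-peaked.
Bloc 3 (peak Cirrus at position 4): ranking walks positions 4-3-2-1-5-6, expanding outward from the peak — single-peaked.
Bloc 4 (peak Cirrus at position 4): ranking walks positions 4-5-3-2-6-1, expanding outward from the peak — single-peaked.
Bloc 5 (peak Bolt at position 5): ranking walks positions 5-6-4-3-2-1, expanding outward from the peak — single-peaked.
Every ranking is single-peaked on this axis.

yes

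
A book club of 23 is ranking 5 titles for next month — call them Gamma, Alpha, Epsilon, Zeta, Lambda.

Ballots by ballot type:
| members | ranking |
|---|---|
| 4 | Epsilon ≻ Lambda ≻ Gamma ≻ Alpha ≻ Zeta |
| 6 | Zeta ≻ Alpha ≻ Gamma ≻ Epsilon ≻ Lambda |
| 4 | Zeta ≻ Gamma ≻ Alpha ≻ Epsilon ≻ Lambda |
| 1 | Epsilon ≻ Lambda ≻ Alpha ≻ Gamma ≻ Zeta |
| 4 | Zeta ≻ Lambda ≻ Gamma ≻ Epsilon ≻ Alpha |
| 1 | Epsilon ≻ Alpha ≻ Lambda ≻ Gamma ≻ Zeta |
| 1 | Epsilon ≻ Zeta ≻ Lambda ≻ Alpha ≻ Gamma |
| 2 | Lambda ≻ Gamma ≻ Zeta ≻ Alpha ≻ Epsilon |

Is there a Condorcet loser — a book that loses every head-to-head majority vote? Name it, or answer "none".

Head-to-head results (23 members):
Gamma vs Alpha: Gamma preferred on 4+4+4+2 = 14 ballots; Gamma wins 14–9.
Gamma vs Epsilon: 16 to 7, Gamma.
Gamma vs Zeta: Gamma preferred on 4+1+1+2 = 8 ballots; Zeta wins 15–8.
Gamma–Lambda: Lambda 13–10.
Alpha vs Epsilon: 6+4+2 = 12 for Alpha, 11 for Epsilon — Alpha by 12–11.
Alpha vs Zeta: 4+1+1 = 6 for Alpha, 17 for Zeta — Zeta by 17–6.
Alpha–Lambda: Lambda 12–11.
Epsilon vs Zeta: Epsilon is ranked higher on 4+1+1+1 = 7 ballots, Zeta on 16. Zeta wins 16–7.
Epsilon vs Lambda: Epsilon is ranked higher on 4+6+4+1+1+1 = 17 ballots, Lambda on 6. Epsilon wins 17–6.
Zeta vs Lambda: 6+4+4+1 = 15 for Zeta, 8 for Lambda — Zeta by 15–8.
Each book has at least one pairwise win (Gamma beats Alpha; Alpha beats Epsilon; Epsilon beats Lambda; Zeta beats Gamma; Lambda beats Gamma) — no Condorcet loser.

none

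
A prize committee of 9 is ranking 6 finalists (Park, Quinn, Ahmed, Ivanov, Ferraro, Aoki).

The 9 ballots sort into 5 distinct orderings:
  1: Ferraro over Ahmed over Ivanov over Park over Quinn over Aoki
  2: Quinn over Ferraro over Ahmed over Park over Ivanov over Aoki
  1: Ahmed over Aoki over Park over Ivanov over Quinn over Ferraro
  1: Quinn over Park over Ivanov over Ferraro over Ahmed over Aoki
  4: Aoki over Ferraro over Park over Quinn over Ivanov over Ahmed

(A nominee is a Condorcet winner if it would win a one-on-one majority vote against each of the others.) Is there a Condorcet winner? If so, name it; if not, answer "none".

Pairwise majorities:
Park vs Quinn: 6 to 3, Park.
Park vs Ahmed: Park, 5–4.
Park vs Ivanov: Park wins 8–1.
Park–Ferraro: Ferraro 7–2.
Park vs Aoki: Aoki wins 5–4.
Quinn vs Ahmed: Quinn wins 7–2.
Quinn–Ivanov: Quinn 7–2.
Quinn vs Ferraro: Quinn preferred on 2+1+1 = 4 ballots; Ferraro wins 5–4.
Quinn vs Aoki: Aoki wins 5–4.
Ahmed–Ivanov: Ivanov 5–4.
Ahmed vs Ferraro: 1 to 8, Ferraro.
Ahmed vs Aoki: Ahmed, 5–4.
Ivanov vs Ferraro: Ivanov preferred on 1+1 = 2 ballots; Ferraro wins 7–2.
Ivanov vs Aoki: 1+2+1 = 4 for Ivanov, 5 for Aoki — Aoki by 5–4.
Ferraro vs Aoki: Aoki, 5–4.
Each nominee drops at least one matchup (Park loses to Ferraro; Quinn loses to Park; Ahmed loses to Park; Ivanov loses to Park; Ferraro loses to Aoki; Aoki loses to Ahmed); the cycle Park beats Ahmed beats Aoki beats Park rules out a Condorcet winner.

none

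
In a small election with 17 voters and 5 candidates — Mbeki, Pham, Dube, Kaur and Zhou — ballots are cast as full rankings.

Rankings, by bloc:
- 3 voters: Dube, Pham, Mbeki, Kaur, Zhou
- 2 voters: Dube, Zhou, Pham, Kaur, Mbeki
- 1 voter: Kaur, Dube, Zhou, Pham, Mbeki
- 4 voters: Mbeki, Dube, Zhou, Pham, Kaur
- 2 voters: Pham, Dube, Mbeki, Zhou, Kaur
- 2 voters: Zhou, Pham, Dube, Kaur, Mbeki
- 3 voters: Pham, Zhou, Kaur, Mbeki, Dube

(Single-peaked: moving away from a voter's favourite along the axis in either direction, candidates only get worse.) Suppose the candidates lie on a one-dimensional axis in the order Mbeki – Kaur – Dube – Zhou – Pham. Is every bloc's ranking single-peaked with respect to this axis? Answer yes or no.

no

Axis positions: Mbeki=1, Kaur=2, Dube=3, Zhou=4, Pham=5.
Bloc 1: ranking walks positions 3-5-1-2-4; Pham is ranked above Zhou even though Zhou lies between Pham and the peak Dube on the axis — preferences dip and rise again. Not single-peaked.
Bloc 2 (peak Dube at position 3): ranking walks positions 3-4-5-2-1, expanding outward from the peak — single-peaked.
Bloc 3 (peak Kaur at position 2): ranking walks positions 2-3-4-5-1, expanding outward from the peak — single-peaked.
Bloc 4: ranking walks positions 1-3-4-5-2; Dube is ranked above Kaur even though Kaur lies between Dube and the peak Mbeki on the axis — preferences dip and rise again. Not single-peaked.
Bloc 5: ranking walks positions 5-3-1-4-2; Dube is ranked above Zhou even though Zhou lies between Dube and the peak Pham on the axis — preferences dip and rise again. Not single-peaked.
Bloc 6 (peak Zhou at position 4): ranking walks positions 4-5-3-2-1, expanding outward from the peak — single-peaked.
Bloc 7: ranking walks positions 5-4-2-1-3; Kaur is ranked above Dube even though Dube lies between Kaur and the peak Pham on the axis — preferences dip and rise again. Not single-peaked.
Bloc 1 violates single-peakedness, so the profile is not single-peaked on this axis.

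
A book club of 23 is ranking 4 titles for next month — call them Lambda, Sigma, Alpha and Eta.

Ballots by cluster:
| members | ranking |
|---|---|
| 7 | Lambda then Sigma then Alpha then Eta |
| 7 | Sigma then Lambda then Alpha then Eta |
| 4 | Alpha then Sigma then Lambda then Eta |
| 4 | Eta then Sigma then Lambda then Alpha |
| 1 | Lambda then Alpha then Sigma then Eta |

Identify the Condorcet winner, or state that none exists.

Sigma

Pairwise majorities:
Lambda vs Sigma: Lambda is ranked higher on 7+1 = 8 ballots, Sigma on 15. Sigma wins 15–8.
Lambda vs Alpha: 7+7+4+1 = 19 for Lambda, 4 for Alpha — Lambda by 19–4.
Lambda vs Eta: Lambda is ranked higher on 7+7+4+1 = 19 ballots, Eta on 4. Lambda wins 19–4.
Sigma vs Alpha: Sigma is ranked higher on 7+7+4 = 18 ballots, Alpha on 5. Sigma wins 18–5.
Sigma vs Eta: Sigma is ranked higher on 7+7+4+1 = 19 ballots, Eta on 4. Sigma wins 19–4.
Alpha vs Eta: Alpha preferred on 7+7+4+1 = 19 ballots; Alpha wins 19–4.
Sigma wins every pairwise contest, so Sigma is the Condorcet winner.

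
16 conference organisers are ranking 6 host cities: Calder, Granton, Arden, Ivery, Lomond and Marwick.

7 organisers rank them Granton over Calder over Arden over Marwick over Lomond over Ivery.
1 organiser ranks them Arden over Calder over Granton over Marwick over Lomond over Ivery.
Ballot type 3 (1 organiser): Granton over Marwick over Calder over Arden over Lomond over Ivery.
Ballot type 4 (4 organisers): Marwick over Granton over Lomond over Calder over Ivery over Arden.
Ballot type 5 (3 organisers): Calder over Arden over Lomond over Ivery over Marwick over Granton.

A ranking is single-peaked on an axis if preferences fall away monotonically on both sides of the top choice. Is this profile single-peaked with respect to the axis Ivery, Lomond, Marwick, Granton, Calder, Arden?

no

Axis positions: Ivery=1, Lomond=2, Marwick=3, Granton=4, Calder=5, Arden=6.
Ballot type 1 (peak Granton at position 4): ranking walks positions 4-5-6-3-2-1, expanding outward from the peak — single-peaked.
Ballot type 2 (peak Arden at position 6): ranking walks positions 6-5-4-3-2-1, expanding outward from the peak — single-peaked.
Ballot type 3 (peak Granton at position 4): ranking walks positions 4-3-5-6-2-1, expanding outward from the peak — single-peaked.
Ballot type 4 (peak Marwick at position 3): ranking walks positions 3-4-2-5-1-6, expanding outward from the peak — single-peaked.
Ballot type 5: ranking walks positions 5-6-2-1-3-4; Lomond is ranked above Granton even though Granton lies between Lomond and the peak Calder on the axis — preferences dip and rise again. Not single-peaked.
Ballot type 5 violates single-peakedness, so the profile is not single-peaked on this axis.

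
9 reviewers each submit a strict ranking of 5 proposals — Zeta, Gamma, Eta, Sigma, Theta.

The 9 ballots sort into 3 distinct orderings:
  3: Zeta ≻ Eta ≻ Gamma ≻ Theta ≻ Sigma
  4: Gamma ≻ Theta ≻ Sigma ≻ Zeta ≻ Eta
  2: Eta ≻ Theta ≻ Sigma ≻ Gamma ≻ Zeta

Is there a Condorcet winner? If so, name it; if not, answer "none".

Head-to-head results (9 reviewers):
Zeta vs Gamma: Gamma wins 6–3.
Zeta vs Eta: Zeta wins 7–2.
Zeta vs Sigma: Sigma wins 6–3.
Zeta vs Theta: Theta wins 6–3.
Gamma vs Eta: Eta wins 5–4.
Gamma vs Sigma: Gamma, 7–2.
Gamma vs Theta: Gamma wins 7–2.
Eta vs Sigma: Eta wins 5–4.
Eta–Theta: Eta 5–4.
Sigma–Theta: Theta 9–0.
Each project drops at least one matchup (Zeta loses to Gamma; Gamma loses to Eta; Eta loses to Zeta; Sigma loses to Gamma; Theta loses to Gamma); the cycle Zeta > Eta > Gamma > Zeta rules out a Condorcet winner.

none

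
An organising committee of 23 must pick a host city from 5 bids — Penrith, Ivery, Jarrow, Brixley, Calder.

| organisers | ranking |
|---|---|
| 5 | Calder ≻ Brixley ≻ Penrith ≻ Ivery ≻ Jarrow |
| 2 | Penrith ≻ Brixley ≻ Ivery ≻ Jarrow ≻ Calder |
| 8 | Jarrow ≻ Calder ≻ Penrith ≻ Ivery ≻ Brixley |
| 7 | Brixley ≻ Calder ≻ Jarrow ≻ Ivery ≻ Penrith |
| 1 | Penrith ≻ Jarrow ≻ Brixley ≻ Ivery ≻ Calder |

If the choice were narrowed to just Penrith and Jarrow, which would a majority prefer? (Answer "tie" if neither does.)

Ballots ranking Penrith above Jarrow: 5 + 2 + 1 = 8.
Ballots ranking Jarrow above Penrith: 23 − 8 = 15.
Jarrow wins the head-to-head 15–8.

Jarrow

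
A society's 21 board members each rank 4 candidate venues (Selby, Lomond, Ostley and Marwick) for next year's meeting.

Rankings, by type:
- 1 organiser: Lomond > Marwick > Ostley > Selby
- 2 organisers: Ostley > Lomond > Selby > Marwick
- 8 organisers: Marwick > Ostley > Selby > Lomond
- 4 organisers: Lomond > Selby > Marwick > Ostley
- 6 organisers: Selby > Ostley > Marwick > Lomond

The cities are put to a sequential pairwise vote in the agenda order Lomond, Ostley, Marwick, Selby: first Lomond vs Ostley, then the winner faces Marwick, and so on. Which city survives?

Selby

Round 1: Lomond vs Ostley — 5–16, Ostley advances.
Round 2: Ostley vs Marwick — 8–13, Marwick advances.
Round 3: Marwick vs Selby — 9–12, Selby advances.
The agenda winner is Selby.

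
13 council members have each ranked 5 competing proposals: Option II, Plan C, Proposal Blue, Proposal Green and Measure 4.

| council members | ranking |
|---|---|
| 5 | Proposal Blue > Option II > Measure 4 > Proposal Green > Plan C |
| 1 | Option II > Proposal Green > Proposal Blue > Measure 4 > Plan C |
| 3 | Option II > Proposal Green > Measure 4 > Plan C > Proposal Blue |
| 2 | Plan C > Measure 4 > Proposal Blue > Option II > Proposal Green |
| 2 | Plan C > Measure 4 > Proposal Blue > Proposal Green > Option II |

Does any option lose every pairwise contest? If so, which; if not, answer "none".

none

Head-to-head results (13 council members):
Option II vs Plan C: Option II preferred on 5+1+3 = 9 ballots; Option II wins 9–4.
Option II vs Proposal Blue: Proposal Blue, 9–4.
Option II vs Proposal Green: Option II is ranked higher on 5+1+3+2 = 11 ballots, Proposal Green on 2. Option II wins 11–2.
Option II vs Measure 4: Option II, 9–4.
Plan C vs Proposal Blue: 7 to 6, Plan C.
Plan C vs Proposal Green: Proposal Green wins 9–4.
Plan C vs Measure 4: Plan C preferred on 2+2 = 4 ballots; Measure 4 wins 9–4.
Proposal Blue–Proposal Green: Proposal Blue 9–4.
Proposal Blue vs Measure 4: Measure 4 wins 7–6.
Proposal Green vs Measure 4: Measure 4 wins 9–4.
Each option has at least one pairwise win (Option II beats Plan C; Plan C beats Proposal Blue; Proposal Blue beats Option II; Proposal Green beats Plan C; Measure 4 beats Plan C) — no Condorcet loser.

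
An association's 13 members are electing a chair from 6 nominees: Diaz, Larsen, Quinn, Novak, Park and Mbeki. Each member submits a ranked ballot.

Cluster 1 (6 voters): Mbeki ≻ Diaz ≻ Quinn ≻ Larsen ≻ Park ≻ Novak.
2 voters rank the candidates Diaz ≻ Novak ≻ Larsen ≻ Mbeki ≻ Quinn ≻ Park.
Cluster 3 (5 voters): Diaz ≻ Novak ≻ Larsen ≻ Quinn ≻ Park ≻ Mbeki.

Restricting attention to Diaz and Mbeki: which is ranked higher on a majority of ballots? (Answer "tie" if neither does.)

Diaz

Ballots ranking Diaz above Mbeki: 2 + 5 = 7.
Ballots ranking Mbeki above Diaz: 13 − 7 = 6.
Diaz wins the head-to-head 7–6.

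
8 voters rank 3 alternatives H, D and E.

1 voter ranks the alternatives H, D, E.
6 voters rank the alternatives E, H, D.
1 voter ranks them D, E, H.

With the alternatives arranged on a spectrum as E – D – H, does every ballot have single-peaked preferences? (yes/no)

no

Axis positions: E=1, D=2, H=3.
Faction 1 (peak H at position 3): ranking walks positions 3-2-1, expanding outward from the peak — single-peaked.
Faction 2: ranking walks positions 1-3-2; H is ranked above D even though D lies between H and the peak E on the axis — preferences dip and rise again. Not single-peaked.
Faction 3 (peak D at position 2): ranking walks positions 2-1-3, expanding outward from the peak — single-peaked.
Faction 2 violates single-peakedness, so the profile is not single-peaked on this axis.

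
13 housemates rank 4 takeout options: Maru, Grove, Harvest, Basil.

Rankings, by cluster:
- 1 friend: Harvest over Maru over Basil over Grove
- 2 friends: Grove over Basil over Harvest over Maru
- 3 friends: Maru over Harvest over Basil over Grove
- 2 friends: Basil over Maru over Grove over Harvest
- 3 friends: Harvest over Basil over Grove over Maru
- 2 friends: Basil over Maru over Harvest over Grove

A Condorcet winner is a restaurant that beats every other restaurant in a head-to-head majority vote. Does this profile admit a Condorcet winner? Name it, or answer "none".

none

Head-to-head results (13 friends):
Maru vs Grove: 8 to 5, Maru.
Maru vs Harvest: Maru is ranked higher on 3+2+2 = 7 ballots, Harvest on 6. Maru wins 7–6.
Maru vs Basil: Basil, 9–4.
Grove vs Harvest: 4 to 9, Harvest.
Grove vs Basil: Basil, 11–2.
Harvest vs Basil: 1+3+3 = 7 for Harvest, 6 for Basil — Harvest by 7–6.
Every restaurant loses at least once (Maru loses to Basil; Grove loses to Maru; Harvest loses to Maru; Basil loses to Harvest). The majority relation contains the cycle Maru > Harvest > Basil > Maru, so there is no Condorcet winner.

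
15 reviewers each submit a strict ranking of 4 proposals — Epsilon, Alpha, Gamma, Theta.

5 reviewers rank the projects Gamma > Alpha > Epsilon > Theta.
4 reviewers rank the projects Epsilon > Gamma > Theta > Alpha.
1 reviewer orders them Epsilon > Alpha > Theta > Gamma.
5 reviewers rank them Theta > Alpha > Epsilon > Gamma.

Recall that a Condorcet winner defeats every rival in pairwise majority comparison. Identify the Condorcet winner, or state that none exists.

Check each pair by majority over 15 ballots:
Epsilon vs Alpha: Alpha wins 10–5.
Epsilon vs Gamma: Epsilon is ranked higher on 4+1+5 = 10 ballots, Gamma on 5. Epsilon wins 10–5.
Epsilon vs Theta: Epsilon, 10–5.
Alpha vs Gamma: 1+5 = 6 for Alpha, 9 for Gamma — Gamma by 9–6.
Alpha vs Theta: Theta wins 9–6.
Gamma vs Theta: Gamma wins 9–6.
Every project loses at least once (Epsilon loses to Alpha; Alpha loses to Gamma; Gamma loses to Epsilon; Theta loses to Epsilon). The majority relation contains the cycle Epsilon > Gamma > Alpha > Epsilon, so there is no Condorcet winner.

none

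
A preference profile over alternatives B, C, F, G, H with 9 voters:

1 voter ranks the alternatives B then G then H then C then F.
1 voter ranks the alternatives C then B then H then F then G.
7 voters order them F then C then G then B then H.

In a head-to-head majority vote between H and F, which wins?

F

Ballots ranking H above F: 1 + 1 = 2.
Ballots ranking F above H: 9 − 2 = 7.
F wins the head-to-head 7–2.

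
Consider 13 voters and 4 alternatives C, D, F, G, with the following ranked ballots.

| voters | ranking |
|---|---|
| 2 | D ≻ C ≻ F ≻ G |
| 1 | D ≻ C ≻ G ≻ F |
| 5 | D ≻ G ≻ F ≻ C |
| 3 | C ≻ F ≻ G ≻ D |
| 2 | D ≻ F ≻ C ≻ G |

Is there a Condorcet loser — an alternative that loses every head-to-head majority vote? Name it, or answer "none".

G

Pairwise majorities:
C vs D: C is ranked higher on 3 ballots, D on 10. D wins 10–3.
C vs F: 2+1+3 = 6 for C, 7 for F — F by 7–6.
C vs G: C preferred on 2+1+3+2 = 8 ballots; C wins 8–5.
D vs F: D is ranked higher on 2+1+5+2 = 10 ballots, F on 3. D wins 10–3.
D vs G: D is ranked higher on 2+1+5+2 = 10 ballots, G on 3. D wins 10–3.
F vs G: 2+3+2 = 7 for F, 6 for G — F by 7–6.
G is beaten in every head-to-head and is the Condorcet loser.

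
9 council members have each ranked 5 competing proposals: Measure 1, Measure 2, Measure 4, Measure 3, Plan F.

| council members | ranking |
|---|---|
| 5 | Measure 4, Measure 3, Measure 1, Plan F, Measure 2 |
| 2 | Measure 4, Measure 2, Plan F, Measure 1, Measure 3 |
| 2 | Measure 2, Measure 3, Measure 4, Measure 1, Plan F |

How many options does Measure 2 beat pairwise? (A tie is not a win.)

0

Measure 2 against each rival (9 council members):
Measure 2 vs Measure 1: Measure 2 preferred on 2+2 = 4 ballots; Measure 1 wins 5–4.
Measure 2 vs Measure 4: 2 for Measure 2, 7 for Measure 4 — Measure 4 by 7–2.
Measure 2 vs Measure 3: 2+2 = 4 for Measure 2, 5 for Measure 3 — Measure 3 by 5–4.
Measure 2 vs Plan F: Plan F wins 5–4.
Measure 2 beats no one; loses to Measure 1, Measure 4, Measure 3, Plan F — 0 pairwise wins.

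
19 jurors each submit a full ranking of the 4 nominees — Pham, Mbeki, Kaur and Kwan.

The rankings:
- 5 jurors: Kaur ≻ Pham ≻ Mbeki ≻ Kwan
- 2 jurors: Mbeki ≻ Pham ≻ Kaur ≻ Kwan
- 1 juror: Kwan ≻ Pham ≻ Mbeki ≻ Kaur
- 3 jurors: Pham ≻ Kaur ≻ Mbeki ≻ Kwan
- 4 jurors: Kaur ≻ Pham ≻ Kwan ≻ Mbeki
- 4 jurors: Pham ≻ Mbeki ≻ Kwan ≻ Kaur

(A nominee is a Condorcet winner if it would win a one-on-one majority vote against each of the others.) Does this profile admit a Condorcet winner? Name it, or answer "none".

Head-to-head results (19 jurors):
Pham vs Mbeki: Pham wins 17–2.
Pham vs Kaur: Pham, 10–9.
Pham vs Kwan: Pham, 18–1.
Mbeki vs Kaur: Kaur, 12–7.
Mbeki vs Kwan: Mbeki wins 14–5.
Kaur vs Kwan: Kaur, 14–5.
Pham defeats every rival head-to-head and is the Condorcet winner.

Pham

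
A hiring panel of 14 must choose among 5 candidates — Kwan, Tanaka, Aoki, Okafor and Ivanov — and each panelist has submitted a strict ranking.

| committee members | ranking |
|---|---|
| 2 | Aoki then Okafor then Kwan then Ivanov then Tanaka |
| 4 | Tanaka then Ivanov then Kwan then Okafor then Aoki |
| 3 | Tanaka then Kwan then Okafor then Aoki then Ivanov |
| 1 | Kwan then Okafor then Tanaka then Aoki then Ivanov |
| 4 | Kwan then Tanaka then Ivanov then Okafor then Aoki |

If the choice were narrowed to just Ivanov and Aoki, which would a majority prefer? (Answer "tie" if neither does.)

Ballots ranking Ivanov above Aoki: 4 + 4 = 8.
Ballots ranking Aoki above Ivanov: 14 − 8 = 6.
Ivanov wins the head-to-head 8–6.

Ivanov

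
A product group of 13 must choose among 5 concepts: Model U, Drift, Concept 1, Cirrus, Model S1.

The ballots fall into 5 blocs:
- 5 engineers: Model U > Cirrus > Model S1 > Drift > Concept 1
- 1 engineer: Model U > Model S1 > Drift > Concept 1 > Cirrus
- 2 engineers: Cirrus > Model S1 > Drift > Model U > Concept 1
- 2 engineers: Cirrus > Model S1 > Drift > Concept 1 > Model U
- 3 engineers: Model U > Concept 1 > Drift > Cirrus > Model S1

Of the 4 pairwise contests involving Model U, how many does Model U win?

4

Model U against each rival (13 engineers):
Model U vs Drift: Model U preferred on 5+1+3 = 9 ballots; Model U wins 9–4.
Model U vs Concept 1: Model U wins 11–2.
Model U vs Cirrus: Model U wins 9–4.
Model U vs Model S1: Model U wins 9–4.
Model U beats Drift, Concept 1, Cirrus, Model S1 — 4 pairwise wins.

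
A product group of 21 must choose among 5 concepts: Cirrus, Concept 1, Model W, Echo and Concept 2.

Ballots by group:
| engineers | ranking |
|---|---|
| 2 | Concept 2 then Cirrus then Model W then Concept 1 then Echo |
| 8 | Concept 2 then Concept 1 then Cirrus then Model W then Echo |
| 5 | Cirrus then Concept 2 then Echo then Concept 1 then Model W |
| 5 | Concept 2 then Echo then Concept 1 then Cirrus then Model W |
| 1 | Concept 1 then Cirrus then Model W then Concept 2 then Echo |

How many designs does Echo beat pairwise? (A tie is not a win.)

Echo against each rival (21 engineers):
Echo vs Cirrus: 5 to 16, Cirrus.
Echo vs Concept 1: Echo preferred on 5+5 = 10 ballots; Concept 1 wins 11–10.
Echo vs Model W: Model W, 11–10.
Echo vs Concept 2: Concept 2, 21–0.
Echo beats no one; loses to Cirrus, Concept 1, Model W, Concept 2 — 0 pairwise wins.

0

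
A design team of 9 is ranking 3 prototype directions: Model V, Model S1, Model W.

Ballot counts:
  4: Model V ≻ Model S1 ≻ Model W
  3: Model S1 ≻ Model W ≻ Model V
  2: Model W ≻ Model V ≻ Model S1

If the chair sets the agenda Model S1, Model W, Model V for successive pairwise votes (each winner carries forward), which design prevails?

Round 1: Model S1 vs Model W — 7–2, Model S1 advances.
Round 2: Model S1 vs Model V — 3–6, Model V advances.
Model V survives the agenda.

Model V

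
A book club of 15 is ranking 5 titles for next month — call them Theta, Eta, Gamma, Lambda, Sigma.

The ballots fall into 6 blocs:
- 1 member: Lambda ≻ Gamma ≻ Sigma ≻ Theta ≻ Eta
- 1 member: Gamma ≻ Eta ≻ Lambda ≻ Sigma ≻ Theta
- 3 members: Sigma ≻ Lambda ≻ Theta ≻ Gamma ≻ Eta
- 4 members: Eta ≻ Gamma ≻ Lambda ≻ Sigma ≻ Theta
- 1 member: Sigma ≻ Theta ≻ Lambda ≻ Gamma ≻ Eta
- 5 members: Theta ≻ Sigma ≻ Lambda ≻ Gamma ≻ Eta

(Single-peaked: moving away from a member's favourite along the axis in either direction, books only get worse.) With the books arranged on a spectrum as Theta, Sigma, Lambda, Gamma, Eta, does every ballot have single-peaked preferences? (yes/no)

yes

Axis positions: Theta=1, Sigma=2, Lambda=3, Gamma=4, Eta=5.
Bloc 1 (peak Lambda at position 3): ranking walks positions 3-4-2-1-5, expanding outward from the peak — single-peaked.
Bloc 2 (peak Gamma at position 4): ranking walks positions 4-5-3-2-1, expanding outward from the peak — single-peaked.
Bloc 3 (peak Sigma at position 2): ranking walks positions 2-3-1-4-5, expanding outward from the peak — single-peaked.
Bloc 4 (peak Eta at position 5): ranking walks positions 5-4-3-2-1, expanding outward from the peak — single-peaked.
Bloc 5 (peak Sigma at position 2): ranking walks positions 2-1-3-4-5, expanding outward from the peak — single-peaked.
Bloc 6 (peak Theta at position 1): ranking walks positions 1-2-3-4-5, expanding outward from the peak — single-peaked.
Every ranking is single-peaked on this axis.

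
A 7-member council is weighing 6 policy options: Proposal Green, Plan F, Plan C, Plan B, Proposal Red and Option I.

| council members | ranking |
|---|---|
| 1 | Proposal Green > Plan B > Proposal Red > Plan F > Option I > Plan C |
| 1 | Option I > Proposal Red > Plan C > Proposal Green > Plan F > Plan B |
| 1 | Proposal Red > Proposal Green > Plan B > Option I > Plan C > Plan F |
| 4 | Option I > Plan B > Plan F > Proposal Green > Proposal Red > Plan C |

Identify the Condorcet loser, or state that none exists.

Plan C

Head-to-head results (7 council members):
Proposal Green vs Plan F: Proposal Green is ranked higher on 1+1+1 = 3 ballots, Plan F on 4. Plan F wins 4–3.
Proposal Green vs Plan C: 6 to 1, Proposal Green.
Proposal Green vs Plan B: 1+1+1 = 3 for Proposal Green, 4 for Plan B — Plan B by 4–3.
Proposal Green vs Proposal Red: 1+4 = 5 for Proposal Green, 2 for Proposal Red — Proposal Green by 5–2.
Proposal Green vs Option I: Proposal Green preferred on 1+1 = 2 ballots; Option I wins 5–2.
Plan F vs Plan C: Plan F is ranked higher on 1+4 = 5 ballots, Plan C on 2. Plan F wins 5–2.
Plan F vs Plan B: Plan B wins 6–1.
Plan F vs Proposal Red: Plan F is ranked higher on 4 ballots, Proposal Red on 3. Plan F wins 4–3.
Plan F vs Option I: 1 for Plan F, 6 for Option I — Option I by 6–1.
Plan C–Plan B: Plan B 6–1.
Plan C vs Proposal Red: Proposal Red wins 7–0.
Plan C vs Option I: Plan C preferred on 0 ballots; Option I wins 7–0.
Plan B vs Proposal Red: Plan B, 5–2.
Plan B vs Option I: Option I wins 5–2.
Proposal Red vs Option I: Option I, 5–2.
Only Plan C has no wins; Plan C is the Condorcet loser.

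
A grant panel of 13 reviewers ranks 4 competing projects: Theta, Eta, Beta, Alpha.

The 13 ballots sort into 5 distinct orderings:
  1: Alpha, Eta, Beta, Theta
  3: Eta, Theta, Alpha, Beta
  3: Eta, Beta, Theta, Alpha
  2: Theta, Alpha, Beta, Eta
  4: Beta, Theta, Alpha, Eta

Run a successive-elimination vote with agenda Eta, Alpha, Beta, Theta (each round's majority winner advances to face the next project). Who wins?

Beta

Round 1: Eta vs Alpha — 6–7, Alpha advances.
Round 2: Alpha vs Beta — 6–7, Beta advances.
Round 3: Beta vs Theta — 8–5, Beta advances.
The agenda winner is Beta.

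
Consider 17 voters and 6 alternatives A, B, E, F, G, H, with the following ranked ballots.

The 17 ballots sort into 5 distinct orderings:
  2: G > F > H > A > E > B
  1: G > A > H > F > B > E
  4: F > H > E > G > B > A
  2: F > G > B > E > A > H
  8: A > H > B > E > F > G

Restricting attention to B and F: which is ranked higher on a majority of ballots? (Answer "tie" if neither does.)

F

Ballots ranking B above F: 8.
Ballots ranking F above B: 17 − 8 = 9.
F wins the head-to-head 9–8.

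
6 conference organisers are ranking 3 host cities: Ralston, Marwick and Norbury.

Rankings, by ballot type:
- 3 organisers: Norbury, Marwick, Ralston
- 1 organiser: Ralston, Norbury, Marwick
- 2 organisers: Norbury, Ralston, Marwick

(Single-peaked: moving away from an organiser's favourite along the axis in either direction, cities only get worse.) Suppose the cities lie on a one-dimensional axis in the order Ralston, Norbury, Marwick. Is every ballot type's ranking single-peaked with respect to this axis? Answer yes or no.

yes

Axis positions: Ralston=1, Norbury=2, Marwick=3.
Ballot type 1 (peak Norbury at position 2): ranking walks positions 2-3-1, expanding outward from the peak — single-peaked.
Ballot type 2 (peak Ralston at position 1): ranking walks positions 1-2-3, expanding outward from the peak — single-peaked.
Ballot type 3 (peak Norbury at position 2): ranking walks positions 2-1-3, expanding outward from the peak — single-peaked.
Every ranking is single-peaked on this axis.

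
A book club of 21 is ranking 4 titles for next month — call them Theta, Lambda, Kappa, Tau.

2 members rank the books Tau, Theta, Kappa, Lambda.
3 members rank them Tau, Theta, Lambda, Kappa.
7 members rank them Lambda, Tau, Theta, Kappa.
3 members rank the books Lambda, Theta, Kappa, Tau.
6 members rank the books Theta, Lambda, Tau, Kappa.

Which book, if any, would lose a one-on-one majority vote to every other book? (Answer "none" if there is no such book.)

Head-to-head results (21 members):
Theta–Lambda: Theta 11–10.
Theta–Kappa: Theta 21–0.
Theta vs Tau: Theta preferred on 3+6 = 9 ballots; Tau wins 12–9.
Lambda vs Kappa: 3+7+3+6 = 19 for Lambda, 2 for Kappa — Lambda by 19–2.
Lambda vs Tau: Lambda wins 16–5.
Kappa–Tau: Tau 18–3.
Kappa is beaten in every head-to-head and is the Condorcet loser.

Kappa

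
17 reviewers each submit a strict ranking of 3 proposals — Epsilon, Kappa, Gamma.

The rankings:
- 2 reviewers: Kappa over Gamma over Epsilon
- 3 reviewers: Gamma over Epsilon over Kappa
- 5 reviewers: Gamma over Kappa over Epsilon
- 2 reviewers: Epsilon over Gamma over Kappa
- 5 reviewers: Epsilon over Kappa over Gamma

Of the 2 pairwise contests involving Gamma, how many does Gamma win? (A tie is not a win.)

2

Gamma against each rival (17 reviewers):
Gamma vs Epsilon: Gamma, 10–7.
Gamma vs Kappa: 10 to 7, Gamma.
Gamma beats Epsilon, Kappa — 2 pairwise wins.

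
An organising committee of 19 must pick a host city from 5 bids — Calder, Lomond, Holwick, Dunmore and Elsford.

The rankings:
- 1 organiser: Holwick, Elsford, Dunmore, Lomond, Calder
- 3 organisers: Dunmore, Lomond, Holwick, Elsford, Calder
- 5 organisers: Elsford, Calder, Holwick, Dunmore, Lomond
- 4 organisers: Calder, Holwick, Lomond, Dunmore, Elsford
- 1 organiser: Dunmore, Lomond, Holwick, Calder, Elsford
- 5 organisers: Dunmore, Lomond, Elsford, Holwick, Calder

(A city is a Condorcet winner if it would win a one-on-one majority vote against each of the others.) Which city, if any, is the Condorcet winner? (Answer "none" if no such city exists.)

Head-to-head results (19 organisers):
Calder vs Lomond: Calder preferred on 5+4 = 9 ballots; Lomond wins 10–9.
Calder vs Holwick: Calder is ranked higher on 5+4 = 9 ballots, Holwick on 10. Holwick wins 10–9.
Calder vs Dunmore: 5+4 = 9 for Calder, 10 for Dunmore — Dunmore by 10–9.
Calder vs Elsford: 5 to 14, Elsford.
Lomond vs Holwick: 9 to 10, Holwick.
Lomond vs Dunmore: Lomond preferred on 4 ballots; Dunmore wins 15–4.
Lomond vs Elsford: Lomond preferred on 3+4+1+5 = 13 ballots; Lomond wins 13–6.
Holwick vs Dunmore: Holwick is ranked higher on 1+5+4 = 10 ballots, Dunmore on 9. Holwick wins 10–9.
Holwick vs Elsford: Holwick preferred on 1+3+4+1 = 9 ballots; Elsford wins 10–9.
Dunmore vs Elsford: 3+4+1+5 = 13 for Dunmore, 6 for Elsford — Dunmore by 13–6.
Every city loses at least once (Calder loses to Lomond; Lomond loses to Holwick; Holwick loses to Elsford; Dunmore loses to Holwick; Elsford loses to Lomond). The majority relation contains the cycle Lomond beats Elsford beats Holwick beats Lomond, so there is no Condorcet winner.

none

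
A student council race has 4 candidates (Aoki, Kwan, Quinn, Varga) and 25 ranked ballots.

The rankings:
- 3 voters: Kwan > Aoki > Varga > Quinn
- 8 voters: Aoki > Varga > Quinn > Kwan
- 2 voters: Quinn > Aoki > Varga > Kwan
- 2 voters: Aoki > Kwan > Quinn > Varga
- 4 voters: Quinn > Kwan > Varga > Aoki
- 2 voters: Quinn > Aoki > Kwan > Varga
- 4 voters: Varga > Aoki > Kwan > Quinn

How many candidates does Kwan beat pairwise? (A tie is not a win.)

Kwan against each rival (25 voters):
Kwan vs Aoki: Aoki wins 18–7.
Kwan vs Quinn: Quinn, 16–9.
Kwan vs Varga: Varga, 14–11.
Kwan beats no one; loses to Aoki, Quinn, Varga — 0 pairwise wins.

0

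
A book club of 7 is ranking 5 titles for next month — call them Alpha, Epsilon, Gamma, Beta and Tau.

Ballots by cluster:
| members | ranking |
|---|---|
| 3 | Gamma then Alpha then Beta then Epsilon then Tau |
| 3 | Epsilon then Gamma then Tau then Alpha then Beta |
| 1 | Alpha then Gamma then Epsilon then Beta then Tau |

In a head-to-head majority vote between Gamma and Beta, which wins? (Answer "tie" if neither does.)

Gamma

Ballots ranking Gamma above Beta: 3 + 3 + 1 = 7.
Ballots ranking Beta above Gamma: 7 − 7 = 0.
Gamma wins the head-to-head 7–0.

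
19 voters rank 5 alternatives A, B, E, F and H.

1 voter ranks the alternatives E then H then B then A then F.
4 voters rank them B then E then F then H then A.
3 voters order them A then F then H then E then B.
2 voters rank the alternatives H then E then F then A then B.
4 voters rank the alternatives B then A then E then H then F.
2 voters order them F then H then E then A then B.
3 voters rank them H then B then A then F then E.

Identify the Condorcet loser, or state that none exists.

Head-to-head results (19 voters):
A vs B: B wins 12–7.
A vs E: A, 10–9.
A vs F: A, 11–8.
A vs H: H wins 12–7.
B vs E: B preferred on 4+4+3 = 11 ballots; B wins 11–8.
B vs F: 12 to 7, B.
B vs H: 8 to 11, H.
E–F: E 11–8.
E vs H: 1+4+4 = 9 for E, 10 for H — H by 10–9.
F vs H: H wins 10–9.
F is beaten in every head-to-head and is the Condorcet loser.

F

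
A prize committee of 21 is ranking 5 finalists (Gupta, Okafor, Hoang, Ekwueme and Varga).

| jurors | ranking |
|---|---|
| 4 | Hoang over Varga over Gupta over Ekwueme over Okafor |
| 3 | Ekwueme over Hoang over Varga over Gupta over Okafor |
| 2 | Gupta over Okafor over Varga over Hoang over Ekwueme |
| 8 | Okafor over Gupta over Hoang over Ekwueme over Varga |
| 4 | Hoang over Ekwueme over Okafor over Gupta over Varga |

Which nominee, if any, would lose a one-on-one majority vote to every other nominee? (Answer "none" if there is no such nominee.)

Head-to-head results (21 jurors):
Gupta vs Okafor: 4+3+2 = 9 for Gupta, 12 for Okafor — Okafor by 12–9.
Gupta vs Hoang: Gupta is ranked higher on 2+8 = 10 ballots, Hoang on 11. Hoang wins 11–10.
Gupta–Ekwueme: Gupta 14–7.
Gupta vs Varga: Gupta is ranked higher on 2+8+4 = 14 ballots, Varga on 7. Gupta wins 14–7.
Okafor vs Hoang: Hoang wins 11–10.
Okafor–Ekwueme: Ekwueme 11–10.
Okafor vs Varga: 2+8+4 = 14 for Okafor, 7 for Varga — Okafor by 14–7.
Hoang vs Ekwueme: 4+2+8+4 = 18 for Hoang, 3 for Ekwueme — Hoang by 18–3.
Hoang vs Varga: Hoang is ranked higher on 4+3+8+4 = 19 ballots, Varga on 2. Hoang wins 19–2.
Ekwueme vs Varga: 15 to 6, Ekwueme.
Varga is beaten in every head-to-head and is the Condorcet loser.

Varga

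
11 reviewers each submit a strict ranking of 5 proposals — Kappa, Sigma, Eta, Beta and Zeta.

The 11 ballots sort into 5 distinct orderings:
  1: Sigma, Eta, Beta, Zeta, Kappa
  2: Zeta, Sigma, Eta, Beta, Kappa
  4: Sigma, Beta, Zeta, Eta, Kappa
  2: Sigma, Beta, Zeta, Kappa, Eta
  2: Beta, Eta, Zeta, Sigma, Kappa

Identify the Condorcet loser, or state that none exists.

Kappa

Head-to-head results (11 reviewers):
Kappa–Sigma: Sigma 11–0.
Kappa–Eta: Eta 9–2.
Kappa vs Beta: Beta wins 11–0.
Kappa vs Zeta: 0 to 11, Zeta.
Sigma vs Eta: 9 to 2, Sigma.
Sigma vs Beta: Sigma, 9–2.
Sigma vs Zeta: Sigma wins 7–4.
Eta vs Beta: Beta wins 8–3.
Eta vs Zeta: Zeta wins 8–3.
Beta vs Zeta: Beta preferred on 1+4+2+2 = 9 ballots; Beta wins 9–2.
Kappa loses to every other project — it is the Condorcet loser.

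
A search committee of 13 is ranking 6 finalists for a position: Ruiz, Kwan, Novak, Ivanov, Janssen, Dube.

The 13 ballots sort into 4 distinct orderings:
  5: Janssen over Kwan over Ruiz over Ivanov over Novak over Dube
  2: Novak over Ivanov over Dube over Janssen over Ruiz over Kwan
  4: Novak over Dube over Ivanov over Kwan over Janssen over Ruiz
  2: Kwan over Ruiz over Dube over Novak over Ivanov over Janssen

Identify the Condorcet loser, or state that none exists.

none

Head-to-head results (13 committee members):
Ruiz vs Kwan: Kwan, 11–2.
Ruiz vs Novak: Ruiz, 7–6.
Ruiz–Ivanov: Ruiz 7–6.
Ruiz vs Janssen: Ruiz preferred on 2 ballots; Janssen wins 11–2.
Ruiz vs Dube: Ruiz, 7–6.
Kwan vs Novak: Kwan, 7–6.
Kwan vs Ivanov: 5+2 = 7 for Kwan, 6 for Ivanov — Kwan by 7–6.
Kwan vs Janssen: 6 to 7, Janssen.
Kwan–Dube: Kwan 7–6.
Novak vs Ivanov: Novak preferred on 2+4+2 = 8 ballots; Novak wins 8–5.
Novak vs Janssen: Novak is ranked higher on 2+4+2 = 8 ballots, Janssen on 5. Novak wins 8–5.
Novak vs Dube: 5+2+4 = 11 for Novak, 2 for Dube — Novak by 11–2.
Ivanov–Janssen: Ivanov 8–5.
Ivanov vs Dube: Ivanov preferred on 5+2 = 7 ballots; Ivanov wins 7–6.
Janssen vs Dube: Dube, 8–5.
Every candidate wins at least one matchup (Ruiz beats Novak; Kwan beats Ruiz; Novak beats Ivanov; Ivanov beats Janssen; Janssen beats Ruiz; Dube beats Janssen), so there is no Condorcet loser.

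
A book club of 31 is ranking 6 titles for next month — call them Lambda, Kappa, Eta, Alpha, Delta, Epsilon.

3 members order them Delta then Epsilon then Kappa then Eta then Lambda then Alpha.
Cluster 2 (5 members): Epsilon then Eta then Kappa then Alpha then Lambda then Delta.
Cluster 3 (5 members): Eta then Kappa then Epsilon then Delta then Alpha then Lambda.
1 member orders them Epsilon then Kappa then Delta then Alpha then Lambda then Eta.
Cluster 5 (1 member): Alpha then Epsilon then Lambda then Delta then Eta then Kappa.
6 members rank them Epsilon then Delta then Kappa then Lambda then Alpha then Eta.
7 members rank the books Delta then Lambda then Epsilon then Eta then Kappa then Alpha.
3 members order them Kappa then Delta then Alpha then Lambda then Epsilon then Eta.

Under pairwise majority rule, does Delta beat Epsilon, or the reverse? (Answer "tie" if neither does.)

Ballots ranking Delta above Epsilon: 3 + 7 + 3 = 13.
Ballots ranking Epsilon above Delta: 31 − 13 = 18.
Epsilon wins the head-to-head 18–13.

Epsilon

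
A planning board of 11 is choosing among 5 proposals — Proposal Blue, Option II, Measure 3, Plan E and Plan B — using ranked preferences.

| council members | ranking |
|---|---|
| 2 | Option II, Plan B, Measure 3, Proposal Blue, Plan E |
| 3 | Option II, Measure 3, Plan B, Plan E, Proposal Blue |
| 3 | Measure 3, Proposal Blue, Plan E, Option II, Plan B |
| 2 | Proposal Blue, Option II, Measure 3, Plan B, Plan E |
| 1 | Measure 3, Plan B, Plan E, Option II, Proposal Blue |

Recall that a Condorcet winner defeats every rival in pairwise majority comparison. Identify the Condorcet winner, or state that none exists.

Option II

Pairwise majorities:
Proposal Blue–Option II: Option II 6–5.
Proposal Blue–Measure 3: Measure 3 9–2.
Proposal Blue vs Plan E: Proposal Blue wins 7–4.
Proposal Blue–Plan B: Plan B 6–5.
Option II–Measure 3: Option II 7–4.
Option II vs Plan E: Option II, 7–4.
Option II vs Plan B: Option II, 10–1.
Measure 3–Plan E: Measure 3 11–0.
Measure 3–Plan B: Measure 3 9–2.
Plan E vs Plan B: Plan B wins 8–3.
Only Option II has no losses; Option II is the Condorcet winner.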